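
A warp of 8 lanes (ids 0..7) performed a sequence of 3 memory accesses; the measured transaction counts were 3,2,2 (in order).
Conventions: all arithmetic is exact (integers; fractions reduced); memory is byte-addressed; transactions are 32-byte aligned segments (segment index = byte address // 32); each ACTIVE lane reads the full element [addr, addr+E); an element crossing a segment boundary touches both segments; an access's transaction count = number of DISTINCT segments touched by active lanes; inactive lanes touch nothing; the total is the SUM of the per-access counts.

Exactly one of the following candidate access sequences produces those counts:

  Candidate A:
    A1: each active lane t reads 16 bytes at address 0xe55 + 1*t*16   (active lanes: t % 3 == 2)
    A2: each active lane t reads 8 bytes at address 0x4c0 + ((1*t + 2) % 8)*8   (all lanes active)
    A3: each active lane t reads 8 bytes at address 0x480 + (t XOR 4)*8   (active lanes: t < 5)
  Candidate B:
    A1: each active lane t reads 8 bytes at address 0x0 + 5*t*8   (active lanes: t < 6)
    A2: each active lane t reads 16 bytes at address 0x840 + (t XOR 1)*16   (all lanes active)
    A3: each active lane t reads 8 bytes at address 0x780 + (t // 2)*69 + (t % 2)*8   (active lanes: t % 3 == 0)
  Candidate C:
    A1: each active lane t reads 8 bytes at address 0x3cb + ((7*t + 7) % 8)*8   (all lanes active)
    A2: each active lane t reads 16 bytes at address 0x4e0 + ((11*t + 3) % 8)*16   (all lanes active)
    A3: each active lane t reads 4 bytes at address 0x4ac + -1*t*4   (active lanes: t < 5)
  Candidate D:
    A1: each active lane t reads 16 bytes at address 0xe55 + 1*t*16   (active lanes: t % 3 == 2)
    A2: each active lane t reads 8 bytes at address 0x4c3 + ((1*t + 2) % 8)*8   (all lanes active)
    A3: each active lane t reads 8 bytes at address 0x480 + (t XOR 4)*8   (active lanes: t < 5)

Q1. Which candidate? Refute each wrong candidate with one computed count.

B: A1 gives 6 transactions, not 3
C: A2 gives 4 transactions, not 2
D: A2 gives 3 transactions, not 2
A: all counts match (3,2,2)

Answer: A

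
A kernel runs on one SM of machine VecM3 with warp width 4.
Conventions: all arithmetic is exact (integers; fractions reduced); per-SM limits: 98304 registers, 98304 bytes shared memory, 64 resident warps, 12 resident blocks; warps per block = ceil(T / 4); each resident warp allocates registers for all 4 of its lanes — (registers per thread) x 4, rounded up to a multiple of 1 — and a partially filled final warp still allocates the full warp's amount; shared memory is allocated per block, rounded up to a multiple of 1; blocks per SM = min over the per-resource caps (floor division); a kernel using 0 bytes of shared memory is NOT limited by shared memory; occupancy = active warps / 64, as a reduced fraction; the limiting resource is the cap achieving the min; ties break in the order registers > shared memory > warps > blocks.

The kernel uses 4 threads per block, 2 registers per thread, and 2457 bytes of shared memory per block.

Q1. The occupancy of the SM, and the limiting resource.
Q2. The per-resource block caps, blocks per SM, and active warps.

Answer: occupancy 3/16, limited by blocks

registers: 12288 blocks
shared memory: 40 blocks
warps: 64 blocks
blocks: 12 blocks

Answer: 12 blocks, 12 active warps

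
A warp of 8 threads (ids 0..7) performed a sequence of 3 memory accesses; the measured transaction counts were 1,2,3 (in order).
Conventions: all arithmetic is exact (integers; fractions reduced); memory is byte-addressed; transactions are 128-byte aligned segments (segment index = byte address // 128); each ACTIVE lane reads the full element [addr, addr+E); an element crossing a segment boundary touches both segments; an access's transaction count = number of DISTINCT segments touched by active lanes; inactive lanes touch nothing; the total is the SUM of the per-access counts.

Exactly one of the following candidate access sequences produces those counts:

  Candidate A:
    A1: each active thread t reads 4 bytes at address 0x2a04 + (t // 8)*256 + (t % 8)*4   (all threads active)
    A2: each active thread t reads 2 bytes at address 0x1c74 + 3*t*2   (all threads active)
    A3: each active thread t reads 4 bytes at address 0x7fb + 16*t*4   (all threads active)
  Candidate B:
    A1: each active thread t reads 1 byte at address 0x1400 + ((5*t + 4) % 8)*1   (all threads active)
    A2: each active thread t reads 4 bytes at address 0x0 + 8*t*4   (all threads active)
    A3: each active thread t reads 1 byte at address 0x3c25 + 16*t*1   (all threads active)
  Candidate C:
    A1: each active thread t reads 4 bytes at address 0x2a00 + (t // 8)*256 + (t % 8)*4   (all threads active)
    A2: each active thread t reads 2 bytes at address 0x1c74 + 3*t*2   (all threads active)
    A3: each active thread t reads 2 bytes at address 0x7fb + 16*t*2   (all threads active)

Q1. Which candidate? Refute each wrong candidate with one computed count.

A: A3 gives 5 transactions, not 3
B: A3 gives 2 transactions, not 3
C: all counts match (1,2,3)

Answer: C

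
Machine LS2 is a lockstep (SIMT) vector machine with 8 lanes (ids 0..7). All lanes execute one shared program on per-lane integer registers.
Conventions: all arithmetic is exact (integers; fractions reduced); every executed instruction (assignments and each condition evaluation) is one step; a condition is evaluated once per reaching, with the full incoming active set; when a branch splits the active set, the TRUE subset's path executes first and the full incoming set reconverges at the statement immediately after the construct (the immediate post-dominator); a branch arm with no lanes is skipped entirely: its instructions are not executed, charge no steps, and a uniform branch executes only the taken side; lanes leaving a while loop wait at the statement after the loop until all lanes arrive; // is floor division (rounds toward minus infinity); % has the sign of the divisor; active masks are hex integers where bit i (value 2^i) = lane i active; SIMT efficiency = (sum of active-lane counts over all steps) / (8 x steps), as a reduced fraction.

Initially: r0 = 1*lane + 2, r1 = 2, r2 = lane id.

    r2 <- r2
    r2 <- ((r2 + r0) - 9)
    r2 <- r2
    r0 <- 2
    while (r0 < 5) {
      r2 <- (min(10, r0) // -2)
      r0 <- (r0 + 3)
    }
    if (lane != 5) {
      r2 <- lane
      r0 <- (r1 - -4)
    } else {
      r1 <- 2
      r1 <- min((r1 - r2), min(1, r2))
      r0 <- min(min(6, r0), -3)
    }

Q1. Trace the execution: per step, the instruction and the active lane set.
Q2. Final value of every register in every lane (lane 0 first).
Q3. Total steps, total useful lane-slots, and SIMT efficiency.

step 0: r2 <- r2                     0xff
step 1: r2 <- ((r2 + r0) - 9)        0xff
step 2: r2 <- r2                     0xff
step 3: r0 <- 2                      0xff
step 4: eval (r0 < 5)                0xff
step 5: r2 <- (min(10, r0) // -2)    0xff
step 6: r0 <- (r0 + 3)               0xff
step 7: eval (r0 < 5)                0xff
step 8: eval (lane != 5)             0xff
step 9: r2 <- lane                   0xdf
step 10: r0 <- (r1 - -4)              0xdf
step 11: r1 <- 2                      0x20
step 12: r1 <- min((r1 - r2), min(1, r2)) 0x20
step 13: r0 <- min(min(6, r0), -3)    0x20

Answer: 14 steps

r0: 6,6,6,6,6,-3,6,6
r1: 2,2,2,2,2,-1,2,2
r2: 0,1,2,3,4,-1,6,7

steps = 14; useful = 89; efficiency = 89/112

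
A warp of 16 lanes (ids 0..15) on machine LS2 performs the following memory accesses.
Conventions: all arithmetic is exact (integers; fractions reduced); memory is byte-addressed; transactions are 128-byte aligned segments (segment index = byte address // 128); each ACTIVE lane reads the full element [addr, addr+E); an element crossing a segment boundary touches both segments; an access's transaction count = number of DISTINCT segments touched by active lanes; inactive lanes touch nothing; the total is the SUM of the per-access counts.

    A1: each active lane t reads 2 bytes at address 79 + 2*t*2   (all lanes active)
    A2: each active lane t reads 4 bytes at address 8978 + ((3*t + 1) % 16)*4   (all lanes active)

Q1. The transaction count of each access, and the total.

A1: 2 transactions
A2: 1 transaction

Answer: 2,1; total 3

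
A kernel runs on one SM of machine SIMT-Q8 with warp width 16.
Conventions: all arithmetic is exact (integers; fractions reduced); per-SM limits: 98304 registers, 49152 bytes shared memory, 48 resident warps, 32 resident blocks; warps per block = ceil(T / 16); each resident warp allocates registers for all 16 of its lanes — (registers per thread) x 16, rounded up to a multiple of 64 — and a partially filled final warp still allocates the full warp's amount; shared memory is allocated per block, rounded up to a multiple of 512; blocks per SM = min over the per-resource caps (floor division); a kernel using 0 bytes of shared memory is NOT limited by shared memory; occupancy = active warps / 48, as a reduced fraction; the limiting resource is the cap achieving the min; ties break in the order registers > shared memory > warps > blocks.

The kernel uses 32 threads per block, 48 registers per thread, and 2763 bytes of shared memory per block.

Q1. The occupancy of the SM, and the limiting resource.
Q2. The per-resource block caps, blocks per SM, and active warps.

Answer: occupancy 2/3, limited by shared memory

registers: 64 blocks
shared memory: 16 blocks
warps: 24 blocks
blocks: 32 blocks

Answer: 16 blocks, 32 active warps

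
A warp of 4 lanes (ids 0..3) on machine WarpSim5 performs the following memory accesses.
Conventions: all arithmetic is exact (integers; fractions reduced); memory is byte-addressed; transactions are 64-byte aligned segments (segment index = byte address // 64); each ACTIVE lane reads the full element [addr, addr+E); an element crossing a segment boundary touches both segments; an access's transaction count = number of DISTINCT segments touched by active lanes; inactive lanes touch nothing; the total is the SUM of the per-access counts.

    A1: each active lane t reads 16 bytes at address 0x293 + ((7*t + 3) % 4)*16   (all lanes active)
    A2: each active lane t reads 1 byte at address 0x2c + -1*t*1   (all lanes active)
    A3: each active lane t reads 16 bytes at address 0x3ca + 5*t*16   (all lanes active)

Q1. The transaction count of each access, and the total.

A1: 2 transactions
A2: 1 transaction
A3: 5 transactions

Answer: 2,1,5; total 8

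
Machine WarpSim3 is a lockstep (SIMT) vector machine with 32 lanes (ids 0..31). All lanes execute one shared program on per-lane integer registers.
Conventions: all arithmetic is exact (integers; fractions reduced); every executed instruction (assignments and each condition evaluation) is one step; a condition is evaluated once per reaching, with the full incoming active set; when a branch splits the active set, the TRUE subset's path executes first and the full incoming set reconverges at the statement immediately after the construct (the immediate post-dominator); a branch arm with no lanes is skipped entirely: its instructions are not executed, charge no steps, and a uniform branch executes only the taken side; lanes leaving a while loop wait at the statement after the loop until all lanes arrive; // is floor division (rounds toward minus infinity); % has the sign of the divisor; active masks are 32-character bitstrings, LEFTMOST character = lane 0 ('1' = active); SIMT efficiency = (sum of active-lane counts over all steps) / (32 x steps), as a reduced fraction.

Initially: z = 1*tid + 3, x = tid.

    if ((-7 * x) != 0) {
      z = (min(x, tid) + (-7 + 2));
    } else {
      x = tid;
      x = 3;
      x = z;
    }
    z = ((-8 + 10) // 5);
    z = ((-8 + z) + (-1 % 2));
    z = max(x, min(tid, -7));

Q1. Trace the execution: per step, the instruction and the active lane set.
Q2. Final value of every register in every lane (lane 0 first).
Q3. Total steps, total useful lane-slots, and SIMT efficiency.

step 0: eval ((-7 * x) != 0)         11111111111111111111111111111111
step 1: z <- (min(x, tid) + (-7 + 2)) 01111111111111111111111111111111
step 2: x <- tid                     10000000000000000000000000000000
step 3: x <- 3                       10000000000000000000000000000000
step 4: x <- z                       10000000000000000000000000000000
step 5: z <- ((-8 + 10) // 5)        11111111111111111111111111111111
step 6: z <- ((-8 + z) + (-1 % 2))   11111111111111111111111111111111
step 7: z <- max(x, min(tid, -7))    11111111111111111111111111111111

Answer: 8 steps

z: 3,1,2,3,4,5,6,7,8,9,10,11,12,13,14,15,16,17,18,19,20,21,22,23,24,25,26,27,28,29,30,31
x: 3,1,2,3,4,5,6,7,8,9,10,11,12,13,14,15,16,17,18,19,20,21,22,23,24,25,26,27,28,29,30,31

steps = 8; useful = 162; efficiency = 162/256 = 81/128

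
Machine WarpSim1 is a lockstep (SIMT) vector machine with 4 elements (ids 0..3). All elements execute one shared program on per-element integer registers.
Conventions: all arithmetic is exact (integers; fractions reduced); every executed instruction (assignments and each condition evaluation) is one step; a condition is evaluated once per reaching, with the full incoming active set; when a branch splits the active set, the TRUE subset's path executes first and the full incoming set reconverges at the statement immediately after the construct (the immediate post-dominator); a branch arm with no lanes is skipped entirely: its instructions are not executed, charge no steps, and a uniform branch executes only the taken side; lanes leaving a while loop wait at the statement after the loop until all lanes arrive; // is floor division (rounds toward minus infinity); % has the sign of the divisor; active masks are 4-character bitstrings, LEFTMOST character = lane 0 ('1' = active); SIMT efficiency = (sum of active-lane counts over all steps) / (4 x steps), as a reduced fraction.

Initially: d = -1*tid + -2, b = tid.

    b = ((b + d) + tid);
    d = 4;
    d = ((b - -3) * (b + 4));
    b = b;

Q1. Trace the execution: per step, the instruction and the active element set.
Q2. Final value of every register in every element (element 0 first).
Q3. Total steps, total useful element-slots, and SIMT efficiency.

step 0: b <- ((b + d) + tid)         1111
step 1: d <- 4                       1111
step 2: d <- ((b - -3) * (b + 4))    1111
step 3: b <- b                       1111

Answer: 4 steps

d: 2,6,12,20
b: -2,-1,0,1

steps = 4; useful = 16; efficiency = 16/16 = 1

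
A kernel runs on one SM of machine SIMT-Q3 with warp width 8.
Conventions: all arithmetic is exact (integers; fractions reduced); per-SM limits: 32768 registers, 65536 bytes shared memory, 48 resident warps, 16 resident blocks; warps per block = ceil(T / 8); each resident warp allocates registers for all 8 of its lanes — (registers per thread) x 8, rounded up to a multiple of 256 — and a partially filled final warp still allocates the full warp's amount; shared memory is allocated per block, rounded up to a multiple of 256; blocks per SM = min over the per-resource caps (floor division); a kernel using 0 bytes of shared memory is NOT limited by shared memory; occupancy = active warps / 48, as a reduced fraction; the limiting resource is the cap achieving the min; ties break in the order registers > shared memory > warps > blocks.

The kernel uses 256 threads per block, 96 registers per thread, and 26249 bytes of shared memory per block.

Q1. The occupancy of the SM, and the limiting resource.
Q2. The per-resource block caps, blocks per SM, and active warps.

Answer: occupancy 2/3, limited by registers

registers: 1 block
shared memory: 2 blocks
warps: 1 block
blocks: 16 blocks

Answer: 1 block, 32 active warps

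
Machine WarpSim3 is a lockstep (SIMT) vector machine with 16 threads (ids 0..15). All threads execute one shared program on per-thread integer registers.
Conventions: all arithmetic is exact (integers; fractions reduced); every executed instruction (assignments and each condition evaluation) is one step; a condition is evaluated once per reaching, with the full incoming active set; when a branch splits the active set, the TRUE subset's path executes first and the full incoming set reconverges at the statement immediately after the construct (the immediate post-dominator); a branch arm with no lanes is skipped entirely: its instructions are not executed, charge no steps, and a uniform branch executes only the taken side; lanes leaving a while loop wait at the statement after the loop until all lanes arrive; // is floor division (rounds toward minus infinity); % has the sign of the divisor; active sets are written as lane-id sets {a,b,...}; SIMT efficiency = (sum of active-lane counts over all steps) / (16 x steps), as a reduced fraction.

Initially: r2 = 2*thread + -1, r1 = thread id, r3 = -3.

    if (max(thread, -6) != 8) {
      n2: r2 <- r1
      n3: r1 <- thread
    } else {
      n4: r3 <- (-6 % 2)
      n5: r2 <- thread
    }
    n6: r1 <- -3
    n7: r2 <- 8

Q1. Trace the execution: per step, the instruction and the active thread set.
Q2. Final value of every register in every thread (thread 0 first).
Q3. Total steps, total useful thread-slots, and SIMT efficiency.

step 0: eval (max(thread, -6) != 8)  {0,1,2,3,4,5,6,7,8,9,10,11,12,13,14,15}
step 1: r2 <- r1                     {0,1,2,3,4,5,6,7,9,10,11,12,13,14,15}
step 2: r1 <- thread                 {0,1,2,3,4,5,6,7,9,10,11,12,13,14,15}
step 3: r3 <- (-6 % 2)               {8}
step 4: r2 <- thread                 {8}
step 5: r1 <- -3                     {0,1,2,3,4,5,6,7,8,9,10,11,12,13,14,15}
step 6: r2 <- 8                      {0,1,2,3,4,5,6,7,8,9,10,11,12,13,14,15}

Answer: 7 steps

r2: 8,8,8,8,8,8,8,8,8,8,8,8,8,8,8,8
r1: -3,-3,-3,-3,-3,-3,-3,-3,-3,-3,-3,-3,-3,-3,-3,-3
r3: -3,-3,-3,-3,-3,-3,-3,-3,0,-3,-3,-3,-3,-3,-3,-3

steps = 7; useful = 80; efficiency = 80/112 = 5/7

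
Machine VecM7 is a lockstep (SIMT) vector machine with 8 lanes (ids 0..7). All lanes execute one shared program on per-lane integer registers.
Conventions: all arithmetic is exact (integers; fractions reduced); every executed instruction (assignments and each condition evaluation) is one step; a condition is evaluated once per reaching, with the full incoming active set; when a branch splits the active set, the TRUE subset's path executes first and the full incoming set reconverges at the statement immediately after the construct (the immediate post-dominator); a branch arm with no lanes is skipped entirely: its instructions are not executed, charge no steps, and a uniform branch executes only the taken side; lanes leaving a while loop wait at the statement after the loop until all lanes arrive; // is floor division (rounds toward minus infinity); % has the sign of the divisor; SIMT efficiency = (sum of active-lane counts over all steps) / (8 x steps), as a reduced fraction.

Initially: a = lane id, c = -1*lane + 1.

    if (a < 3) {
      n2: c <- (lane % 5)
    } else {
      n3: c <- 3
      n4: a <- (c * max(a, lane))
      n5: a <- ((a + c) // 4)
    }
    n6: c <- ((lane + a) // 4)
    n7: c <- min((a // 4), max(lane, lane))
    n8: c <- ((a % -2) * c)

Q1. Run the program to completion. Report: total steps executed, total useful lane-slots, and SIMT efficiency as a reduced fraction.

Answer: 8 steps, 50 useful, 25/32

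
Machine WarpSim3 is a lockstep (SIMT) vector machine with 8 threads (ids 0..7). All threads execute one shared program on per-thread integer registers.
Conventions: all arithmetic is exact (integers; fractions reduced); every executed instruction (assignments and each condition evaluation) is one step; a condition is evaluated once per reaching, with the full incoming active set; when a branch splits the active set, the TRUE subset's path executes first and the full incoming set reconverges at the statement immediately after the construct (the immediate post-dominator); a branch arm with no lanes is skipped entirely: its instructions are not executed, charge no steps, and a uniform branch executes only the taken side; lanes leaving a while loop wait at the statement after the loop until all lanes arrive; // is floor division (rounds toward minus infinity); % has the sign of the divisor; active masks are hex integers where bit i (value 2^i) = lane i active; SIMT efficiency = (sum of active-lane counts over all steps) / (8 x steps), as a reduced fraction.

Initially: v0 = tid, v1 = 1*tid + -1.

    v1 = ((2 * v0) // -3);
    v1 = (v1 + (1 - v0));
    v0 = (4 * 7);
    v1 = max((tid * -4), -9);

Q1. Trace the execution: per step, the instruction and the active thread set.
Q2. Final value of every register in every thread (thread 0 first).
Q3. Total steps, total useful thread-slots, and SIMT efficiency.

step 0: v1 <- ((2 * v0) // -3)       0xff
step 1: v1 <- (v1 + (1 - v0))        0xff
step 2: v0 <- (4 * 7)                0xff
step 3: v1 <- max((tid * -4), -9)    0xff

Answer: 4 steps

v0: 28,28,28,28,28,28,28,28
v1: 0,-4,-8,-9,-9,-9,-9,-9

steps = 4; useful = 32; efficiency = 32/32 = 1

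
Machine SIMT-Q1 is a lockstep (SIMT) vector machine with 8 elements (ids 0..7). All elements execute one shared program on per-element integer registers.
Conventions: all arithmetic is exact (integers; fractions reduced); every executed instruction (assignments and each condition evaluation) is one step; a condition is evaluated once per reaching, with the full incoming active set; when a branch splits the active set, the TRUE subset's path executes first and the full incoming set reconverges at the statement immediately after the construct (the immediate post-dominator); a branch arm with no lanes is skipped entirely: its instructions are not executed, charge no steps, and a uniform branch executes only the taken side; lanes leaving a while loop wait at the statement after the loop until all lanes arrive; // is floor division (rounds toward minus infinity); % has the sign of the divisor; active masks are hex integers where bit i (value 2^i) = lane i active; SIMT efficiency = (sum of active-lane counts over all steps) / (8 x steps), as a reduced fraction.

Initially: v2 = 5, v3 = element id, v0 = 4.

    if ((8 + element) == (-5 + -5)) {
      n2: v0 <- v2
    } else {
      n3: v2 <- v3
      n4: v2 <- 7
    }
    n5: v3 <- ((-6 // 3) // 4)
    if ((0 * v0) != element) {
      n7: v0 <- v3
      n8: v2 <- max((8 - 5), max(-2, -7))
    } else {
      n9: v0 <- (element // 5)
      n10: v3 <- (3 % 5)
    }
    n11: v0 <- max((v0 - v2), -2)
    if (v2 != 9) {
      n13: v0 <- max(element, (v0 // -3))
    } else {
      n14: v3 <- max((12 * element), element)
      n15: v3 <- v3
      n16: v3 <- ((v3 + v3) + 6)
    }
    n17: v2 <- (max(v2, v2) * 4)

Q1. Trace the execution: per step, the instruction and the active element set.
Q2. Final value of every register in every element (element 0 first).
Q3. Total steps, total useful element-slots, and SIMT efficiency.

step 0: eval ((8 + element) == (-5 + -5)) 0xff
step 1: v2 <- v3                     0xff
step 2: v2 <- 7                      0xff
step 3: v3 <- ((-6 // 3) // 4)       0xff
step 4: eval ((0 * v0) != element)   0xff
step 5: v0 <- v3                     0xfe
step 6: v2 <- max((8 - 5), max(-2, -7)) 0xfe
step 7: v0 <- (element // 5)         0x01
step 8: v3 <- (3 % 5)                0x01
step 9: v0 <- max((v0 - v2), -2)     0xff
step 10: eval (v2 != 9)               0xff
step 11: v0 <- max(element, (v0 // -3)) 0xff
step 12: v2 <- (max(v2, v2) * 4)      0xff

Answer: 13 steps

v2: 28,12,12,12,12,12,12,12
v3: 3,-1,-1,-1,-1,-1,-1,-1
v0: 0,1,2,3,4,5,6,7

steps = 13; useful = 88; efficiency = 88/104 = 11/13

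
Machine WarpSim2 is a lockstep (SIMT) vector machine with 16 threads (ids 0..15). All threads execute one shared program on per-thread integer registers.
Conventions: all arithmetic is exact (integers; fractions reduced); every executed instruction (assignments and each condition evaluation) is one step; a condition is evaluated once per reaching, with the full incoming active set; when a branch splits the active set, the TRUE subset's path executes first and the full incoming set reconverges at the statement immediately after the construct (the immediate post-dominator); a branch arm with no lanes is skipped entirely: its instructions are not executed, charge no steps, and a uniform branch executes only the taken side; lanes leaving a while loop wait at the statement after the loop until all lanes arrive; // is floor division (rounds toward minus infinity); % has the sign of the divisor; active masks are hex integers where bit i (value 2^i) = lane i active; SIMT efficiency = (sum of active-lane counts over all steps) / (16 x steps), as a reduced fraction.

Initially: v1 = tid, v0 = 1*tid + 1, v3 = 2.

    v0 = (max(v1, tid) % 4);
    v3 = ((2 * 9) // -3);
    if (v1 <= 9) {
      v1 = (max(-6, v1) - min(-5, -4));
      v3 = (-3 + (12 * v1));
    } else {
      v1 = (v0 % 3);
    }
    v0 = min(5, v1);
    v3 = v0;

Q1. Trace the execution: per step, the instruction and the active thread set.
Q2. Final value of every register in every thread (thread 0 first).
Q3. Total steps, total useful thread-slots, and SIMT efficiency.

step 0: v0 <- (max(v1, tid) % 4)     0xffff
step 1: v3 <- ((2 * 9) // -3)        0xffff
step 2: eval (v1 <= 9)               0xffff
step 3: v1 <- (max(-6, v1) - min(-5, -4)) 0x03ff
step 4: v3 <- (-3 + (12 * v1))       0x03ff
step 5: v1 <- (v0 % 3)               0xfc00
step 6: v0 <- min(5, v1)             0xffff
step 7: v3 <- v0                     0xffff

Answer: 8 steps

v1: 5,6,7,8,9,10,11,12,13,14,2,0,0,1,2,0
v0: 5,5,5,5,5,5,5,5,5,5,2,0,0,1,2,0
v3: 5,5,5,5,5,5,5,5,5,5,2,0,0,1,2,0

steps = 8; useful = 106; efficiency = 106/128 = 53/64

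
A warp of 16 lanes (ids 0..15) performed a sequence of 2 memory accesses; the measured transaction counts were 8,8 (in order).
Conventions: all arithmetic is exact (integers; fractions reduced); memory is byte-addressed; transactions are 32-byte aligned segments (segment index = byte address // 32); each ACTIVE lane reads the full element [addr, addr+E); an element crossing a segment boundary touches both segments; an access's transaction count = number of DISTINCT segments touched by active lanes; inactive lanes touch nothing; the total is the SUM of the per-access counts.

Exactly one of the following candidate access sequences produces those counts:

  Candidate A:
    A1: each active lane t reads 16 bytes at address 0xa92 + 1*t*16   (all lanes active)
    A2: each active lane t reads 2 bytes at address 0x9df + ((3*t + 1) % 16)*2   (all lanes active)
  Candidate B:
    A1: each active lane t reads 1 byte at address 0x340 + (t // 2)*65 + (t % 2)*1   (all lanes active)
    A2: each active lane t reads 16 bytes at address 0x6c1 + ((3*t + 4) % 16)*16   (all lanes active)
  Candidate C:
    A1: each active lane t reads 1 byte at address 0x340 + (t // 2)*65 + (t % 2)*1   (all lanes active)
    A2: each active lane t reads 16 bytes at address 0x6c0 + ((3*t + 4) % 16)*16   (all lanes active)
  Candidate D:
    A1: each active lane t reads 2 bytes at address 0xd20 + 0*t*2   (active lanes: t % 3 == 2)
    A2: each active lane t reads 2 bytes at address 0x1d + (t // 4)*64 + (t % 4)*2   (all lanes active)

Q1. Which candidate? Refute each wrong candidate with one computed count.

A: A1 gives 9 transactions, not 8
B: A2 gives 9 transactions, not 8
D: A1 gives 1 transaction, not 8
C: all counts match (8,8)

Answer: C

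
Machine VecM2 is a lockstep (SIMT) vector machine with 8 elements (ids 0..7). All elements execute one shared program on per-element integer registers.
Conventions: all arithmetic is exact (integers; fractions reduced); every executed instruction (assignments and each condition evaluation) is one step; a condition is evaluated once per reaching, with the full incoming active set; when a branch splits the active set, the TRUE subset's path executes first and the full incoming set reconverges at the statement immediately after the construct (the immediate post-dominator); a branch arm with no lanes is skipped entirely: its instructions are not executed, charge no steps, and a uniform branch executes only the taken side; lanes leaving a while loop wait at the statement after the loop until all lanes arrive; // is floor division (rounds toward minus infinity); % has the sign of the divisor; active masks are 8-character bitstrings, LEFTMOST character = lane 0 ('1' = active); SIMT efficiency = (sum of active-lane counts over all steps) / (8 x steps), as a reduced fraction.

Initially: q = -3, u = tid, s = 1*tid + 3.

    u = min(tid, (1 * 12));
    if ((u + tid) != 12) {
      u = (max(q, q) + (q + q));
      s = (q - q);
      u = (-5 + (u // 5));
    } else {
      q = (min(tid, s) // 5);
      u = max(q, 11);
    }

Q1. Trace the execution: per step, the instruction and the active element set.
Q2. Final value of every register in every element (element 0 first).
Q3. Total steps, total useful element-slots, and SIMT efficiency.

step 0: u <- min(tid, (1 * 12))      11111111
step 1: eval ((u + tid) != 12)       11111111
step 2: u <- (max(q, q) + (q + q))   11111101
step 3: s <- (q - q)                 11111101
step 4: u <- (-5 + (u // 5))         11111101
step 5: q <- (min(tid, s) // 5)      00000010
step 6: u <- max(q, 11)              00000010

Answer: 7 steps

q: -3,-3,-3,-3,-3,-3,1,-3
u: -7,-7,-7,-7,-7,-7,11,-7
s: 0,0,0,0,0,0,9,0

steps = 7; useful = 39; efficiency = 39/56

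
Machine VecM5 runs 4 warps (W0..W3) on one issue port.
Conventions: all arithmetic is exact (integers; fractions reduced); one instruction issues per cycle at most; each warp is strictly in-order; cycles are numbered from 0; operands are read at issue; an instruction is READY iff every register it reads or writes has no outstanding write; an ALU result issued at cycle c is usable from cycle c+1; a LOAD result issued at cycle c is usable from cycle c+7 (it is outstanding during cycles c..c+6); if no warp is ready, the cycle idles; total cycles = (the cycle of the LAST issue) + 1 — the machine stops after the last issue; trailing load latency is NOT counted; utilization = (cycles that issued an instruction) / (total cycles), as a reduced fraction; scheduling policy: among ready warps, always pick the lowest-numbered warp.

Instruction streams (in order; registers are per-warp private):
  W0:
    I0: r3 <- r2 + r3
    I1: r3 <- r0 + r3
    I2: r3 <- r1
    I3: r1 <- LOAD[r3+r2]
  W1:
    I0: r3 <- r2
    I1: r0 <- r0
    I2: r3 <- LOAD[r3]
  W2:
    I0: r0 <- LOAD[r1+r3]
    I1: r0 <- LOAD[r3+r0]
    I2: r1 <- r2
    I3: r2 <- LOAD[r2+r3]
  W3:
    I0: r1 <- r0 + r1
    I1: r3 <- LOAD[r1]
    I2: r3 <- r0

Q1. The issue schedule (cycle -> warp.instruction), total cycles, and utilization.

cycle 0: W0.I0
cycle 1: W0.I1
cycle 2: W0.I2
cycle 3: W0.I3
cycle 4: W1.I0
cycle 5: W1.I1
cycle 6: W1.I2
cycle 7: W2.I0
cycle 8: W3.I0
cycle 9: W3.I1
cycle 10: idle
cycle 11: idle
cycle 12: idle
cycle 13: idle
cycle 14: W2.I1
cycle 15: W2.I2
cycle 16: W2.I3
cycle 17: W3.I2

Answer: 18 cycles, utilization 7/9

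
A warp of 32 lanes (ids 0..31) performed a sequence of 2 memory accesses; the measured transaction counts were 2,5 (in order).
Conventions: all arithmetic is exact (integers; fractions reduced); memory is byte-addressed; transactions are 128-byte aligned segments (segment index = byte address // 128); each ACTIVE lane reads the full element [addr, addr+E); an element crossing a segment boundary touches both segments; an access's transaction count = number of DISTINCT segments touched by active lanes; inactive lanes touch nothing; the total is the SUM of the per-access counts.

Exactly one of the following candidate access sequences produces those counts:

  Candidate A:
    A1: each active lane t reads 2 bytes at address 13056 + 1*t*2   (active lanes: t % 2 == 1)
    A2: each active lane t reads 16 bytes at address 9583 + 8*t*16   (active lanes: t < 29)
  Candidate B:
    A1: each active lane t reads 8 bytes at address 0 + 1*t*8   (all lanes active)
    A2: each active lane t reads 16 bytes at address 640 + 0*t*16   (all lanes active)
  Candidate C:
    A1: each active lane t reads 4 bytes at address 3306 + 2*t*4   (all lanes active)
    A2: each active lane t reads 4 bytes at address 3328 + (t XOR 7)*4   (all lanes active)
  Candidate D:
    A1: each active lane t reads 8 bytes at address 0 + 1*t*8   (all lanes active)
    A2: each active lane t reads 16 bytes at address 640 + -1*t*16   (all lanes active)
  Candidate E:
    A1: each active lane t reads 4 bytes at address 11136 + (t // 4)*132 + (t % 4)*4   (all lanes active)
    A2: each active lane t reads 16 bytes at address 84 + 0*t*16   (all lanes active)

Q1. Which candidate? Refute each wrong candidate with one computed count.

A: A1 gives 1 transaction, not 2
B: A2 gives 1 transaction, not 5
C: A1 gives 3 transactions, not 2
E: A1 gives 8 transactions, not 2
D: all counts match (2,5)

Answer: D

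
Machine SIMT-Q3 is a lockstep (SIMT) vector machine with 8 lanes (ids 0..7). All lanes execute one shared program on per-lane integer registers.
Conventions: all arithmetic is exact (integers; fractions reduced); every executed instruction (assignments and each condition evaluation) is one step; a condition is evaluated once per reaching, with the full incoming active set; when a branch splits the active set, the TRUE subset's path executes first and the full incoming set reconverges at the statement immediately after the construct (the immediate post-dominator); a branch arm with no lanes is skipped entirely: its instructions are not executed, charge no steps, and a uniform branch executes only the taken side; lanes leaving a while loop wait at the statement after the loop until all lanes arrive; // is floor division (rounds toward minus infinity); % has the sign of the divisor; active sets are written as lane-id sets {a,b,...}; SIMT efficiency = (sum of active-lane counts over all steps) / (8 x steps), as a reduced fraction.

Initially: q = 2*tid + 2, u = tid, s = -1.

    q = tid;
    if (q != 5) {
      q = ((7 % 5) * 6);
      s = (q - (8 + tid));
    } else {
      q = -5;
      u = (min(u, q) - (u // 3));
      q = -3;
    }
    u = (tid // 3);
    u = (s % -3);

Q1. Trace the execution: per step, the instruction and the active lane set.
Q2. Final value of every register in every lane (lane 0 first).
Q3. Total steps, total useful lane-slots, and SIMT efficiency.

step 0: q <- tid                     {0,1,2,3,4,5,6,7}
step 1: eval (q != 5)                {0,1,2,3,4,5,6,7}
step 2: q <- ((7 % 5) * 6)           {0,1,2,3,4,6,7}
step 3: s <- (q - (8 + tid))         {0,1,2,3,4,6,7}
step 4: q <- -5                      {5}
step 5: u <- (min(u, q) - (u // 3))  {5}
step 6: q <- -3                      {5}
step 7: u <- (tid // 3)              {0,1,2,3,4,5,6,7}
step 8: u <- (s % -3)                {0,1,2,3,4,5,6,7}

Answer: 9 steps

q: 12,12,12,12,12,-3,12,12
u: -2,0,-1,-2,0,-1,-2,0
s: 4,3,2,1,0,-1,-2,-3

steps = 9; useful = 49; efficiency = 49/72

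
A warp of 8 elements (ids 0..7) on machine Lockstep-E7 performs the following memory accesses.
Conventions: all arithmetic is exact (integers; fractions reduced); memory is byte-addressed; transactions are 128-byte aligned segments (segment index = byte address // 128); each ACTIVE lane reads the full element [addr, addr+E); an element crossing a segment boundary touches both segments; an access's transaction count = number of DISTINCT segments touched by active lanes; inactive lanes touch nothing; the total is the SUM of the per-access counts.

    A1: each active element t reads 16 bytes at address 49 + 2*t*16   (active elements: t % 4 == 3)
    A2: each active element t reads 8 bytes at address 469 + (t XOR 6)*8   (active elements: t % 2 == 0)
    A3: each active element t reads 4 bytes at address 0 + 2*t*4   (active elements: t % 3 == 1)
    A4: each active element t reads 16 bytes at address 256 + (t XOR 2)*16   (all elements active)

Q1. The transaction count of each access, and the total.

A1: 2 transactions
A2: 2 transactions
A3: 1 transaction
A4: 1 transaction

Answer: 2,2,1,1; total 6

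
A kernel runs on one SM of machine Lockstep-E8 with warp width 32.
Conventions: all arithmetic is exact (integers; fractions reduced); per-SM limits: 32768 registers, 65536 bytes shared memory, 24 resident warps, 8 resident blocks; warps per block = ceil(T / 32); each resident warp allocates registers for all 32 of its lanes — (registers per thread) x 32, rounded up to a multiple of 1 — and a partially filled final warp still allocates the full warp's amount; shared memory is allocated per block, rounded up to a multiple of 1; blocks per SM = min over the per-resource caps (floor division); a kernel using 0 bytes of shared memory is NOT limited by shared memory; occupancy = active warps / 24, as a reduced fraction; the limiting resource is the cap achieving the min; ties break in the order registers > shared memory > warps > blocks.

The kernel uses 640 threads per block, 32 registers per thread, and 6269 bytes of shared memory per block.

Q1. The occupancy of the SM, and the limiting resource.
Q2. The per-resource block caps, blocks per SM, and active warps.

Answer: occupancy 5/6, limited by registers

registers: 1 block
shared memory: 10 blocks
warps: 1 block
blocks: 8 blocks

Answer: 1 block, 20 active warps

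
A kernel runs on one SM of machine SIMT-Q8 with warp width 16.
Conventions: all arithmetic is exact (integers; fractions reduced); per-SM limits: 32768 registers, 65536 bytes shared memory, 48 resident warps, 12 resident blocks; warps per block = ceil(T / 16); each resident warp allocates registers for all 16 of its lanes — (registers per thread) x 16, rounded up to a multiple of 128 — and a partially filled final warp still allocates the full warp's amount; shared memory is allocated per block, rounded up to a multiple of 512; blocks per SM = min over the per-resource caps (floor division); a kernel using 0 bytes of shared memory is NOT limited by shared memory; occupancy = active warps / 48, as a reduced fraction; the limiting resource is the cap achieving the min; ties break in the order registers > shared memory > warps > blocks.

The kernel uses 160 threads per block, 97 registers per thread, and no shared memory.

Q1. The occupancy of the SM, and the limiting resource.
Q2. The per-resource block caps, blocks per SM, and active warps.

Answer: occupancy 5/24, limited by registers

registers: 1 block
shared memory: no limit (kernel uses none)
warps: 4 blocks
blocks: 12 blocks

Answer: 1 block, 10 active warps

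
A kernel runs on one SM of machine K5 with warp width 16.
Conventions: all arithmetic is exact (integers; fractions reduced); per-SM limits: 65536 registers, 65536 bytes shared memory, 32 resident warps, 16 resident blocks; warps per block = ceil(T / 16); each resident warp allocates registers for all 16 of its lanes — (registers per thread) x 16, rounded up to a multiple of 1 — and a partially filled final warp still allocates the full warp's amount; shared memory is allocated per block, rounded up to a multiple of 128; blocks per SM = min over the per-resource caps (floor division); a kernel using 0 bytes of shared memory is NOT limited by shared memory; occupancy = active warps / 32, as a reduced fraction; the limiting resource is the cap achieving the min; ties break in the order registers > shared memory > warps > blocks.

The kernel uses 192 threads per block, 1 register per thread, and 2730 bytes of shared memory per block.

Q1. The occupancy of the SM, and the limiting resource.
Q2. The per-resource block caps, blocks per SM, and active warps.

Answer: occupancy 3/4, limited by warps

registers: 341 blocks
shared memory: 23 blocks
warps: 2 blocks
blocks: 16 blocks

Answer: 2 blocks, 24 active warps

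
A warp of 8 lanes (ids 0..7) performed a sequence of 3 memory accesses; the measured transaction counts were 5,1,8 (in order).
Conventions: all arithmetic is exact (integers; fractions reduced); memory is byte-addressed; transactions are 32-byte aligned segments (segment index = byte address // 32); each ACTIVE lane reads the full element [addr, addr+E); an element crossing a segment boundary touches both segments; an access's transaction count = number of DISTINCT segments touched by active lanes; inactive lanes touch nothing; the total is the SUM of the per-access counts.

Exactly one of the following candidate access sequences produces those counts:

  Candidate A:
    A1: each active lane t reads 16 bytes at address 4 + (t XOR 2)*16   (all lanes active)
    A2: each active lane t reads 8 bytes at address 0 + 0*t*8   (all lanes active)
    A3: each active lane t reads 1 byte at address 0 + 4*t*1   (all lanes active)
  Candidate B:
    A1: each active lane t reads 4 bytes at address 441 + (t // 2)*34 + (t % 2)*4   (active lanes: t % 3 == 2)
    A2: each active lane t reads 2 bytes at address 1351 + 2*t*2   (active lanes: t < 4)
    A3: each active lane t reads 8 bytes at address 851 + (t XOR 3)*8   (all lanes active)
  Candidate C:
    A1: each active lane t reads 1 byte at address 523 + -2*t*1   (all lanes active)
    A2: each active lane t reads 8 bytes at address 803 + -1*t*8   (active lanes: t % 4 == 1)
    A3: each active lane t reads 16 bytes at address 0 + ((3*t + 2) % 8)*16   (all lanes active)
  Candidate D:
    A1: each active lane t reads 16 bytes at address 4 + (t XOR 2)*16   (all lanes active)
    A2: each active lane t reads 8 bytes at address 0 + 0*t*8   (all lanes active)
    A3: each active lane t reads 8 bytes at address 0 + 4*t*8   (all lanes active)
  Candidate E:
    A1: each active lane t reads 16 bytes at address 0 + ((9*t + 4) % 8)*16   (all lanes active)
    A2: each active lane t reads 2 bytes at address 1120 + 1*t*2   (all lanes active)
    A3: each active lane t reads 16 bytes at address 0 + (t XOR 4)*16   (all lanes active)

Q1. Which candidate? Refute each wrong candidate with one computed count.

A: A3 gives 1 transaction, not 8
B: A1 gives 2 transactions, not 5
C: A1 gives 2 transactions, not 5
E: A1 gives 4 transactions, not 5
D: all counts match (5,1,8)

Answer: D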